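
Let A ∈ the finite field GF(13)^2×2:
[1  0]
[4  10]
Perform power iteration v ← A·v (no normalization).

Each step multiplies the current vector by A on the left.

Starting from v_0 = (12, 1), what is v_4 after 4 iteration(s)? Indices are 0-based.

v_4 = (12, 5)

v_0 = (12, 1).
v_1 = A·v_0 = (12, 6).
v_2 = A·v_1 = (12, 4).
v_3 = A·v_2 = (12, 10).
v_4 = A·v_3 = (12, 5).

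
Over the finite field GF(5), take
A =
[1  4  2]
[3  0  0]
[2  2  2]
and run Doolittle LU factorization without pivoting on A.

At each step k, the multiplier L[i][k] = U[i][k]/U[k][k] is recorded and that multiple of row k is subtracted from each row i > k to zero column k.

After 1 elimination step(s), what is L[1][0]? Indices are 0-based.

L[1][0] = 3

k=0: U[0][0]=1
  eliminate (1,0): mult=3, new row 1: (0, 3, 4); set L[1][0]=3
  eliminate (2,0): mult=2, new row 2: (0, 4, 3); set L[2][0]=2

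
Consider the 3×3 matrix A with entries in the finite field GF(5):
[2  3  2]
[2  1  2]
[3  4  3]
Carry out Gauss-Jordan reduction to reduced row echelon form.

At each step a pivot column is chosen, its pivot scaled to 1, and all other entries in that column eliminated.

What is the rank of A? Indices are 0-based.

step 1: normalize row 0 (÷2) = (1, 4, 1)
  row 1: subtract 2×row0 = (0, 3, 0)
  row 2: subtract 3×row0 = (0, 2, 0)
step 2: normalize row 1 (÷3) = (0, 1, 0)
  row 0: subtract 4×row1 = (1, 0, 1)
  row 2: subtract 2×row1 = (0, 0, 0)
skip col 2 (zero from row 2)

rank = 2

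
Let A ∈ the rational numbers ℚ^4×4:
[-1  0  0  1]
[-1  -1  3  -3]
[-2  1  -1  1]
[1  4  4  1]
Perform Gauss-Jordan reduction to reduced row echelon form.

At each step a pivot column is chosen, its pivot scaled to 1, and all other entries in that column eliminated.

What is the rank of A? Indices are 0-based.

[1] R0 /= -1  ⇒  (1, 0, 0, -1)
     R1 -= -1·R0  ⇒  (0, -1, 3, -4)
     R2 -= -2·R0  ⇒  (0, 1, -1, -1)
     R3 -= 1·R0  ⇒  (0, 4, 4, 2)
[2] R1 /= -1  ⇒  (0, 1, -3, 4)
     R2 -= 1·R1  ⇒  (0, 0, 2, -5)
     R3 -= 4·R1  ⇒  (0, 0, 16, -14)
[3] R2 /= 2  ⇒  (0, 0, 1, -5/2)
     R1 -= -3·R2  ⇒  (0, 1, 0, -7/2)
     R3 -= 16·R2  ⇒  (0, 0, 0, 26)
[4] R3 /= 26  ⇒  (0, 0, 0, 1)
     R0 -= -1·R3  ⇒  (1, 0, 0, 0)
     R1 -= -7/2·R3  ⇒  (0, 1, 0, 0)
     R2 -= -5/2·R3  ⇒  (0, 0, 1, 0)

rank = 4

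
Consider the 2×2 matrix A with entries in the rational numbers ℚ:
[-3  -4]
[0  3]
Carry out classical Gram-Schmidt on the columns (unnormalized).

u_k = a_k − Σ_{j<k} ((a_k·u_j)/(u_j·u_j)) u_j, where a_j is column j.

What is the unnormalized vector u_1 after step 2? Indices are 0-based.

u_1 = (0, 3)

Step 1: u_0 = a_0 = (-3, 0).
Step 2: u_1 = a_1 − (4/3)·u_0 = (0, 3).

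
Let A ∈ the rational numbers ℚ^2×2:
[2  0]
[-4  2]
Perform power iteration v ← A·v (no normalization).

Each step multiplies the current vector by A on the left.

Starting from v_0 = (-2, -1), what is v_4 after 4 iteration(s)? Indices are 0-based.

v_4 = (-32, 240)

v_0 = (-2, -1).
v_1 = A·v_0 = (-4, 6).
v_2 = A·v_1 = (-8, 28).
v_3 = A·v_2 = (-16, 88).
v_4 = A·v_3 = (-32, 240).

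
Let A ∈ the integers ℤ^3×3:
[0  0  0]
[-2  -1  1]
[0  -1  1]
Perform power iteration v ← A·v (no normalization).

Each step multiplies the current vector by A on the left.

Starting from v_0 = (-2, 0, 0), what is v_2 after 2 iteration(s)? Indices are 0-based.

v_0 = (-2, 0, 0).
v_1 = A·v_0 = (0, 4, 0).
v_2 = A·v_1 = (0, -4, -4).

v_2 = (0, -4, -4)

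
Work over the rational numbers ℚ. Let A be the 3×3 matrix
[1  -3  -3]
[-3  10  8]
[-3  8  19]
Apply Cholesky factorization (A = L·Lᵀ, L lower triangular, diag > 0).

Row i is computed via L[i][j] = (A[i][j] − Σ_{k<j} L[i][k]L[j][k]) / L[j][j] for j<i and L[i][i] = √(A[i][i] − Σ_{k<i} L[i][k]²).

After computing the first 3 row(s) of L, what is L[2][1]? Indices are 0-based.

L[2][1] = -1

Step 1: L[0][0] = √(1) = 1.
  L[1][0] = (-3) / L[0][0] = -3.
Step 2: L[1][1] = √(1) = 1.
  L[2][0] = (-3) / L[0][0] = -3.
  L[2][1] = (-1) / L[1][1] = -1.
Step 3: L[2][2] = √(9) = 3.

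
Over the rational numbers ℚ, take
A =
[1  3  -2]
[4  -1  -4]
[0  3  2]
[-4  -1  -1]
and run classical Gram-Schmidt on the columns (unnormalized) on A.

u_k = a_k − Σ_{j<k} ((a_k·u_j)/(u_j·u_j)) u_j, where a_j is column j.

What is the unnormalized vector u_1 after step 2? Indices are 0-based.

u_1 = (32/11, -15/11, 3, -7/11)

Step 1: u_0 = a_0 = (1, 4, 0, -4).
Step 2: u_1 = a_1 − (1/11)·u_0 = (32/11, -15/11, 3, -7/11).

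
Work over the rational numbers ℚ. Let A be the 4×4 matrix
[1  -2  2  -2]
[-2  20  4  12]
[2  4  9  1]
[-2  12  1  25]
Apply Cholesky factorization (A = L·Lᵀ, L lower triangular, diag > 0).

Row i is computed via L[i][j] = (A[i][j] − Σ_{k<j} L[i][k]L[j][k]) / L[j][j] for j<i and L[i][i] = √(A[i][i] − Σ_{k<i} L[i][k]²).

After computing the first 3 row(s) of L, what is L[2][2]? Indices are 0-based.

L[2][2] = 1

Step 1: L[0][0] = √(1) = 1.
  L[1][0] = (-2) / L[0][0] = -2.
Step 2: L[1][1] = √(16) = 4.
  L[2][0] = (2) / L[0][0] = 2.
  L[2][1] = (8) / L[1][1] = 2.
Step 3: L[2][2] = √(1) = 1.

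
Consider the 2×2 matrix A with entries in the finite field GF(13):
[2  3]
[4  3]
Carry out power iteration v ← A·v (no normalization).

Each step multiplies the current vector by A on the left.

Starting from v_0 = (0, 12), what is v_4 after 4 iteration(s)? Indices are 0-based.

v_4 = (4, 0)

v_0 = (0, 12).
v_1 = A·v_0 = (10, 10).
v_2 = A·v_1 = (11, 5).
v_3 = A·v_2 = (11, 7).
v_4 = A·v_3 = (4, 0).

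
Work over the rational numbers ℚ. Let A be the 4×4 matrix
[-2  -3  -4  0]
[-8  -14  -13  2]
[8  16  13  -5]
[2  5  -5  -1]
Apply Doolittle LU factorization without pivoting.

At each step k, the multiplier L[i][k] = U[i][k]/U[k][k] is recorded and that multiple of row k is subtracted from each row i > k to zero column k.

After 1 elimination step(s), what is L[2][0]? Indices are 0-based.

Step 1: pivot at (0,0) is -2.
  row1 ← row1 − (4)·row0  ⇒  L[1][0]=4, U row1=(0, -2, 3, 2)
  row2 ← row2 − (-4)·row0  ⇒  L[2][0]=-4, U row2=(0, 4, -3, -5)
  row3 ← row3 − (-1)·row0  ⇒  L[3][0]=-1, U row3=(0, 2, -9, -1)

L[2][0] = -4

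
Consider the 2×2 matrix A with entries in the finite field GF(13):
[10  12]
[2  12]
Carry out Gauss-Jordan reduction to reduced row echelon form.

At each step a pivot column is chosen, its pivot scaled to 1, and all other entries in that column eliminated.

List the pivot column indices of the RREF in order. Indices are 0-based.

pivot(0,0)=10: scale R0 → (1, 9)
  clear (1,0): R1 −= (2)R0 → (0, 7)
pivot(1,1)=7: scale R1 → (0, 1)
  clear (0,1): R0 −= (9)R1 → (1, 0)

pivot columns: 0, 1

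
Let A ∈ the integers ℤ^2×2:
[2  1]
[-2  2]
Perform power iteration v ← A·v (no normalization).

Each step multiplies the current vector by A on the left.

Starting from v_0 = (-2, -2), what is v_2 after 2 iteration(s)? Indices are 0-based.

v_0 = (-2, -2).
v_1 = A·v_0 = (-6, 0).
v_2 = A·v_1 = (-12, 12).

v_2 = (-12, 12)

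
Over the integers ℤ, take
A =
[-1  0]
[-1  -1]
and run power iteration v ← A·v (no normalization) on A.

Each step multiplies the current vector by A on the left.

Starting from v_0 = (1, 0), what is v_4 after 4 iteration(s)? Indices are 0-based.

v_4 = (1, 4)

v_0 = (1, 0).
v_1 = A·v_0 = (-1, -1).
v_2 = A·v_1 = (1, 2).
v_3 = A·v_2 = (-1, -3).
v_4 = A·v_3 = (1, 4).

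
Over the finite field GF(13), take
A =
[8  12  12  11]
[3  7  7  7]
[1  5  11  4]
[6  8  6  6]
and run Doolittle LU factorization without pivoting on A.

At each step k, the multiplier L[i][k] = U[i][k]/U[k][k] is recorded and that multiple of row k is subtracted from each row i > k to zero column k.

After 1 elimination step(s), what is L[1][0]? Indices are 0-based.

Step 1: pivot at (0,0) is 8.
  row1 ← row1 − (2)·row0  ⇒  L[1][0]=2, U row1=(0, 9, 9, 11)
  row2 ← row2 − (5)·row0  ⇒  L[2][0]=5, U row2=(0, 10, 3, 1)
  row3 ← row3 − (4)·row0  ⇒  L[3][0]=4, U row3=(0, 12, 10, 1)

L[1][0] = 2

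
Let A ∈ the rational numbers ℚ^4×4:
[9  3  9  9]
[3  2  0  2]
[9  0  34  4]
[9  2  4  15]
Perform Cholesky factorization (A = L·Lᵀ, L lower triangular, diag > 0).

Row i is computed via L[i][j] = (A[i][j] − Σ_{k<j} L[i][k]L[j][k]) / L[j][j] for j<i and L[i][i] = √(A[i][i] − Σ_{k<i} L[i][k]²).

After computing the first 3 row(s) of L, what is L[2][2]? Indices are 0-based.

Step 1: L[0][0] = √(9) = 3.
  L[1][0] = (3) / L[0][0] = 1.
Step 2: L[1][1] = √(1) = 1.
  L[2][0] = (9) / L[0][0] = 3.
  L[2][1] = (-3) / L[1][1] = -3.
Step 3: L[2][2] = √(16) = 4.

L[2][2] = 4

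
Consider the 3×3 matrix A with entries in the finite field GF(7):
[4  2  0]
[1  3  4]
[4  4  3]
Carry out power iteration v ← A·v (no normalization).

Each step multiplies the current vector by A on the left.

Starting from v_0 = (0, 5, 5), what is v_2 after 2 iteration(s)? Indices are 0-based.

v_2 = (5, 3, 5)

v_0 = (0, 5, 5).
v_1 = A·v_0 = (3, 0, 0).
v_2 = A·v_1 = (5, 3, 5).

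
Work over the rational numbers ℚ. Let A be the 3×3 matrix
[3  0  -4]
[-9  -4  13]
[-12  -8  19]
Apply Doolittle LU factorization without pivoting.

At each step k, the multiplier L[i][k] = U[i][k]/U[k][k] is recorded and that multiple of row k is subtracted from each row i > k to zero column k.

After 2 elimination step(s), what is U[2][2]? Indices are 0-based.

Step 1: pivot at (0,0) is 3.
  row1 ← row1 − (-3)·row0  ⇒  L[1][0]=-3, U row1=(0, -4, 1)
  row2 ← row2 − (-4)·row0  ⇒  L[2][0]=-4, U row2=(0, -8, 3)
Step 2: pivot at (1,1) is -4.
  row2 ← row2 − (2)·row1  ⇒  L[2][1]=2, U row2=(0, 0, 1)

U[2][2] = 1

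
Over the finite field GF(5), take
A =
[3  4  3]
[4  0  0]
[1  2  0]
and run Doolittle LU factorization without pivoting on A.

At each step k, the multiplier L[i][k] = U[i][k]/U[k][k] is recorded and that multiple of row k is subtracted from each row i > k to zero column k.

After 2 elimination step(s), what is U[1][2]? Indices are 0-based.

U[1][2] = 1

Step 1: pivot at (0,0) is 3.
  row1 ← row1 − (3)·row0  ⇒  L[1][0]=3, U row1=(0, 3, 1)
  row2 ← row2 − (2)·row0  ⇒  L[2][0]=2, U row2=(0, 4, 4)
Step 2: pivot at (1,1) is 3.
  row2 ← row2 − (3)·row1  ⇒  L[2][1]=3, U row2=(0, 0, 1)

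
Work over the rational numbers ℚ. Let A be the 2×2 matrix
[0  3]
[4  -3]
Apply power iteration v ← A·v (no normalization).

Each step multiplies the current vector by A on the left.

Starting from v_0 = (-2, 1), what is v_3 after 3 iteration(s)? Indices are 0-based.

v_0 = (-2, 1).
v_1 = A·v_0 = (3, -11).
v_2 = A·v_1 = (-33, 45).
v_3 = A·v_2 = (135, -267).

v_3 = (135, -267)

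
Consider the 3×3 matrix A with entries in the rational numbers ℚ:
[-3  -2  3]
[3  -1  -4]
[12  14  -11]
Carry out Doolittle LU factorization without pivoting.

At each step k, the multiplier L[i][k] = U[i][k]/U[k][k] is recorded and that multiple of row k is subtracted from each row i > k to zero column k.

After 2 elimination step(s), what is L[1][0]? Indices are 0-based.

L[1][0] = -1

k=0: U[0][0]=-3
  eliminate (1,0): mult=-1, new row 1: (0, -3, -1); set L[1][0]=-1
  eliminate (2,0): mult=-4, new row 2: (0, 6, 1); set L[2][0]=-4
k=1: U[1][1]=-3
  eliminate (2,1): mult=-2, new row 2: (0, 0, -1); set L[2][1]=-2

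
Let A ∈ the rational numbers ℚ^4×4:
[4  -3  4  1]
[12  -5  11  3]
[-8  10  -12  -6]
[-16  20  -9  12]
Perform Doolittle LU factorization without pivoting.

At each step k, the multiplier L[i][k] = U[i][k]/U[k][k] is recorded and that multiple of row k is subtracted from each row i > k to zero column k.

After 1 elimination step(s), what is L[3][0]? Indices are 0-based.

Step 1: pivot at (0,0) is 4.
  row1 ← row1 − (3)·row0  ⇒  L[1][0]=3, U row1=(0, 4, -1, 0)
  row2 ← row2 − (-2)·row0  ⇒  L[2][0]=-2, U row2=(0, 4, -4, -4)
  row3 ← row3 − (-4)·row0  ⇒  L[3][0]=-4, U row3=(0, 8, 7, 16)

L[3][0] = -4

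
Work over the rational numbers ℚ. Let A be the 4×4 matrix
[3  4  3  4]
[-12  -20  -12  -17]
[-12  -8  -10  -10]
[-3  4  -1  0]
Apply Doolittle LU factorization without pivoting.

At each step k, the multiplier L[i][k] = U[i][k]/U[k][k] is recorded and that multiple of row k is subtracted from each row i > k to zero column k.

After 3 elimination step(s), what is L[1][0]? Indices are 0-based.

[col 0] pivot 3
  R1 -= -4*R0 → (0, -4, 0, -1)  (L[1][0] := -4)
  R2 -= -4*R0 → (0, 8, 2, 6)  (L[2][0] := -4)
  R3 -= -1*R0 → (0, 8, 2, 4)  (L[3][0] := -1)
[col 1] pivot -4
  R2 -= -2*R1 → (0, 0, 2, 4)  (L[2][1] := -2)
  R3 -= -2*R1 → (0, 0, 2, 2)  (L[3][1] := -2)
[col 2] pivot 2
  R3 -= 1*R2 → (0, 0, 0, -2)  (L[3][2] := 1)

L[1][0] = -4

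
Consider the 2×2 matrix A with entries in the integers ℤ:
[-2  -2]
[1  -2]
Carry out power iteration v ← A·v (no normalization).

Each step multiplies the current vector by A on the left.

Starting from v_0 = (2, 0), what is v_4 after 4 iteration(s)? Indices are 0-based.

v_0 = (2, 0).
v_1 = A·v_0 = (-4, 2).
v_2 = A·v_1 = (4, -8).
v_3 = A·v_2 = (8, 20).
v_4 = A·v_3 = (-56, -32).

v_4 = (-56, -32)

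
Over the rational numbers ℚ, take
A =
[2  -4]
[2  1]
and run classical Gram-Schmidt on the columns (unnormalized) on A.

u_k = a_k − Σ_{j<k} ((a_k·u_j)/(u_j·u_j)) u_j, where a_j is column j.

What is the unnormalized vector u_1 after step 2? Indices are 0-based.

u_1 = (-5/2, 5/2)

Step 1: u_0 = a_0 = (2, 2).
Step 2: u_1 = a_1 − (-3/4)·u_0 = (-5/2, 5/2).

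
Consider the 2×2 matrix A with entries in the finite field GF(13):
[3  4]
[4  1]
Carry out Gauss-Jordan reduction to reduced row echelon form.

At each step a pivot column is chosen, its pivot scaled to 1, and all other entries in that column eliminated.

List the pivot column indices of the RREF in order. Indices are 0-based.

pivot columns: 0

pivot(0,0)=3: scale R0 → (1, 10)
  clear (1,0): R1 −= (4)R0 → (0, 0)
col 1: no nonzero at/below row 1; advance.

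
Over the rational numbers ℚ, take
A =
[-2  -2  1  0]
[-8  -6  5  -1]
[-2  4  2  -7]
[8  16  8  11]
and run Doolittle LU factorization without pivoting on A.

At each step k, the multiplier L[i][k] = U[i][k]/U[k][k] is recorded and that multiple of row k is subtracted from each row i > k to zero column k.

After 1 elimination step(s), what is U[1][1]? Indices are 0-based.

Step 1: pivot at (0,0) is -2.
  row1 ← row1 − (4)·row0  ⇒  L[1][0]=4, U row1=(0, 2, 1, -1)
  row2 ← row2 − (1)·row0  ⇒  L[2][0]=1, U row2=(0, 6, 1, -7)
  row3 ← row3 − (-4)·row0  ⇒  L[3][0]=-4, U row3=(0, 8, 12, 11)

U[1][1] = 2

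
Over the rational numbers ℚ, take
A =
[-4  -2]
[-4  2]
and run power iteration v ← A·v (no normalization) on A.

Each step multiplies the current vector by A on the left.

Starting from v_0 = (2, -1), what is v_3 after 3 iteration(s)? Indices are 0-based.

v_3 = (-184, -168)

v_0 = (2, -1).
v_1 = A·v_0 = (-6, -10).
v_2 = A·v_1 = (44, 4).
v_3 = A·v_2 = (-184, -168).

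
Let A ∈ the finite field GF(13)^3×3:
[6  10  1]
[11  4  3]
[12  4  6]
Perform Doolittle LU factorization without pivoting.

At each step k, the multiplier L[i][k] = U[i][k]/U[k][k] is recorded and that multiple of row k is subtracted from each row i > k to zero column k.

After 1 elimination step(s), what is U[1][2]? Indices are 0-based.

Step 1: pivot at (0,0) is 6.
  row1 ← row1 − (4)·row0  ⇒  L[1][0]=4, U row1=(0, 3, 12)
  row2 ← row2 − (2)·row0  ⇒  L[2][0]=2, U row2=(0, 10, 4)

U[1][2] = 12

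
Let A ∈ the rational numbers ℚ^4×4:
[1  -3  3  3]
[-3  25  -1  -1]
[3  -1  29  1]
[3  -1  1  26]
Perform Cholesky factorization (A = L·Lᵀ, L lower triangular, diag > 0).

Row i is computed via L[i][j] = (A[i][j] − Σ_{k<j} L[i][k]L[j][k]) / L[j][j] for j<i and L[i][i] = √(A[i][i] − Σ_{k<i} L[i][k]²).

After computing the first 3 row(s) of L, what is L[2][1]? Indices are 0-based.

L[2][1] = 2

Step 1: L[0][0] = √(1) = 1.
  L[1][0] = (-3) / L[0][0] = -3.
Step 2: L[1][1] = √(16) = 4.
  L[2][0] = (3) / L[0][0] = 3.
  L[2][1] = (8) / L[1][1] = 2.
Step 3: L[2][2] = √(16) = 4.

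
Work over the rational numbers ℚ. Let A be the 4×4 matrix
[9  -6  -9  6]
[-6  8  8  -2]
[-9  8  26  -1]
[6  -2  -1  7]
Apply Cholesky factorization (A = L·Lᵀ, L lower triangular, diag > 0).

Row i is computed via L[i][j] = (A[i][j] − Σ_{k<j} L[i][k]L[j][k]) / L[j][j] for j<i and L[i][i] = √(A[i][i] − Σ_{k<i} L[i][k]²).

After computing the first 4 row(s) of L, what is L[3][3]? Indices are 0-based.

Step 1: L[0][0] = √(9) = 3.
  L[1][0] = (-6) / L[0][0] = -2.
Step 2: L[1][1] = √(4) = 2.
  L[2][0] = (-9) / L[0][0] = -3.
  L[2][1] = (2) / L[1][1] = 1.
Step 3: L[2][2] = √(16) = 4.
  L[3][0] = (6) / L[0][0] = 2.
  L[3][1] = (2) / L[1][1] = 1.
  L[3][2] = (4) / L[2][2] = 1.
Step 4: L[3][3] = √(1) = 1.

L[3][3] = 1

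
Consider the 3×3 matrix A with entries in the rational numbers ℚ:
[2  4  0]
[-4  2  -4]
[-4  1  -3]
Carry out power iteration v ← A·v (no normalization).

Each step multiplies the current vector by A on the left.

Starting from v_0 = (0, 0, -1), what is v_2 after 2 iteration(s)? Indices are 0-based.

v_0 = (0, 0, -1).
v_1 = A·v_0 = (0, 4, 3).
v_2 = A·v_1 = (16, -4, -5).

v_2 = (16, -4, -5)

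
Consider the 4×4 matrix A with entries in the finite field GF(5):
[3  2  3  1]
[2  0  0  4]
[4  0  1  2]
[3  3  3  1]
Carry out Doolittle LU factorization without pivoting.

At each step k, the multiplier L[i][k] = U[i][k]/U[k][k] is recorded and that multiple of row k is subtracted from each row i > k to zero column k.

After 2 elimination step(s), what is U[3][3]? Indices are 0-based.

[col 0] pivot 3
  R1 -= 4*R0 → (0, 2, 3, 0)  (L[1][0] := 4)
  R2 -= 3*R0 → (0, 4, 2, 4)  (L[2][0] := 3)
  R3 -= 1*R0 → (0, 1, 0, 0)  (L[3][0] := 1)
[col 1] pivot 2
  R2 -= 2*R1 → (0, 0, 1, 4)  (L[2][1] := 2)
  R3 -= 3*R1 → (0, 0, 1, 0)  (L[3][1] := 3)

U[3][3] = 0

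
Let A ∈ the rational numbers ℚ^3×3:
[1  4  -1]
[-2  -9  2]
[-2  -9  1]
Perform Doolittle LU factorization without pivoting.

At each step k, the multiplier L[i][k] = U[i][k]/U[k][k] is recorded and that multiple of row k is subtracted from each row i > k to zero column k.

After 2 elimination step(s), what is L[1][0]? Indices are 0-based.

L[1][0] = -2

Step 1: pivot at (0,0) is 1.
  row1 ← row1 − (-2)·row0  ⇒  L[1][0]=-2, U row1=(0, -1, 0)
  row2 ← row2 − (-2)·row0  ⇒  L[2][0]=-2, U row2=(0, -1, -1)
Step 2: pivot at (1,1) is -1.
  row2 ← row2 − (1)·row1  ⇒  L[2][1]=1, U row2=(0, 0, -1)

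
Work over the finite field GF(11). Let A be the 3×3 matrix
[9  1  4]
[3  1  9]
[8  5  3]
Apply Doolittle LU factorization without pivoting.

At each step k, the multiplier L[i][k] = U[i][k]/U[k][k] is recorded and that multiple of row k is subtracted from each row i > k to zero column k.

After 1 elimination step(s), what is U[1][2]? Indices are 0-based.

[col 0] pivot 9
  R1 -= 4*R0 → (0, 8, 4)  (L[1][0] := 4)
  R2 -= 7*R0 → (0, 9, 8)  (L[2][0] := 7)

U[1][2] = 4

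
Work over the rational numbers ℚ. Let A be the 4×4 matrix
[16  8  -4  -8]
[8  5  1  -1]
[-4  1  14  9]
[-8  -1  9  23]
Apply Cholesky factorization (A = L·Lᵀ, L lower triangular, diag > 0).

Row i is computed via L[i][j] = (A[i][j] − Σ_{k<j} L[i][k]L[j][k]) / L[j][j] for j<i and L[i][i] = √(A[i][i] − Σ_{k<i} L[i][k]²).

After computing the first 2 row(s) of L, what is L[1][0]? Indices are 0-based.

L[1][0] = 2

Step 1: L[0][0] = √(16) = 4.
  L[1][0] = (8) / L[0][0] = 2.
Step 2: L[1][1] = √(1) = 1.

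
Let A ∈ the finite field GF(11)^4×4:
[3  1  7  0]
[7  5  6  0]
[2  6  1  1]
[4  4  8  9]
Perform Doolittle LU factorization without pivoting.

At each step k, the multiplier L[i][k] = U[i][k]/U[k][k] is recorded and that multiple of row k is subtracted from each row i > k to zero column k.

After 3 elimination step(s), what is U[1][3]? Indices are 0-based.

[col 0] pivot 3
  R1 -= 6*R0 → (0, 10, 8, 0)  (L[1][0] := 6)
  R2 -= 8*R0 → (0, 9, 0, 1)  (L[2][0] := 8)
  R3 -= 5*R0 → (0, 10, 6, 9)  (L[3][0] := 5)
[col 1] pivot 10
  R2 -= 2*R1 → (0, 0, 6, 1)  (L[2][1] := 2)
  R3 -= 1*R1 → (0, 0, 9, 9)  (L[3][1] := 1)
[col 2] pivot 6
  R3 -= 7*R2 → (0, 0, 0, 2)  (L[3][2] := 7)

U[1][3] = 0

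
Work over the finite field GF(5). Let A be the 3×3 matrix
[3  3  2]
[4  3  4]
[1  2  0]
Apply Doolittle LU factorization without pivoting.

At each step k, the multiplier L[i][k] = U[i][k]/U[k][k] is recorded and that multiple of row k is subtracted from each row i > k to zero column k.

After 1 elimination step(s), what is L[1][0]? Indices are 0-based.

Step 1: pivot at (0,0) is 3.
  row1 ← row1 − (3)·row0  ⇒  L[1][0]=3, U row1=(0, 4, 3)
  row2 ← row2 − (2)·row0  ⇒  L[2][0]=2, U row2=(0, 1, 1)

L[1][0] = 3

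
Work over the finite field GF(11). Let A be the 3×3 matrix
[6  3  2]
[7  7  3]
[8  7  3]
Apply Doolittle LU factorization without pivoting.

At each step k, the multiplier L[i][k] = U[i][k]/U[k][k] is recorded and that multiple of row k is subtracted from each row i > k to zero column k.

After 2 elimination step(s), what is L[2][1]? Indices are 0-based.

L[2][1] = 4

k=0: U[0][0]=6
  eliminate (1,0): mult=3, new row 1: (0, 9, 8); set L[1][0]=3
  eliminate (2,0): mult=5, new row 2: (0, 3, 4); set L[2][0]=5
k=1: U[1][1]=9
  eliminate (2,1): mult=4, new row 2: (0, 0, 5); set L[2][1]=4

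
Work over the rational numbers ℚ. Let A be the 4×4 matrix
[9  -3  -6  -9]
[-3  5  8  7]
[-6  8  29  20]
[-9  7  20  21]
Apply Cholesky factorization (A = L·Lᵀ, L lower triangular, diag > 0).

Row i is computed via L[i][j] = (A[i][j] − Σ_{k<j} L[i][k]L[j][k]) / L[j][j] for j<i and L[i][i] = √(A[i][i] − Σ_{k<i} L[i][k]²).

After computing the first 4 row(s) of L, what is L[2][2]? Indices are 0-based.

Step 1: L[0][0] = √(9) = 3.
  L[1][0] = (-3) / L[0][0] = -1.
Step 2: L[1][1] = √(4) = 2.
  L[2][0] = (-6) / L[0][0] = -2.
  L[2][1] = (6) / L[1][1] = 3.
Step 3: L[2][2] = √(16) = 4.
  L[3][0] = (-9) / L[0][0] = -3.
  L[3][1] = (4) / L[1][1] = 2.
  L[3][2] = (8) / L[2][2] = 2.
Step 4: L[3][3] = √(4) = 2.

L[2][2] = 4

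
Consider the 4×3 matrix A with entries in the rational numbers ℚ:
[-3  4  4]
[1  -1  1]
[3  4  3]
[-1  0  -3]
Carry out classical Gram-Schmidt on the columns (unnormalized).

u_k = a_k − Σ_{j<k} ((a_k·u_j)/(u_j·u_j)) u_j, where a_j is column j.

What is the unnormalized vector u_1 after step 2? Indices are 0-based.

u_1 = (77/20, -19/20, 83/20, -1/20)

Step 1: u_0 = a_0 = (-3, 1, 3, -1).
Step 2: u_1 = a_1 − (-1/20)·u_0 = (77/20, -19/20, 83/20, -1/20).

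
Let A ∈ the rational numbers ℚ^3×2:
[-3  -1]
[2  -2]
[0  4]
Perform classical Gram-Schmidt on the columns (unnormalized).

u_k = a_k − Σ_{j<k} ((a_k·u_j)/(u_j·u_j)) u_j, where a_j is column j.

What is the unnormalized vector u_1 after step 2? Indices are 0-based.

Step 1: u_0 = a_0 = (-3, 2, 0).
Step 2: u_1 = a_1 − (-1/13)·u_0 = (-16/13, -24/13, 4).

u_1 = (-16/13, -24/13, 4)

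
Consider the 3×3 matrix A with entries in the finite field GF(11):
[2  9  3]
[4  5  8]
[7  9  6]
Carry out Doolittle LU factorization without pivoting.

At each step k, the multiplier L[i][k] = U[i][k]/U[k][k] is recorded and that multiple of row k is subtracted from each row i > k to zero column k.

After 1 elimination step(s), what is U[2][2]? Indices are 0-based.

k=0: U[0][0]=2
  eliminate (1,0): mult=2, new row 1: (0, 9, 2); set L[1][0]=2
  eliminate (2,0): mult=9, new row 2: (0, 5, 1); set L[2][0]=9

U[2][2] = 1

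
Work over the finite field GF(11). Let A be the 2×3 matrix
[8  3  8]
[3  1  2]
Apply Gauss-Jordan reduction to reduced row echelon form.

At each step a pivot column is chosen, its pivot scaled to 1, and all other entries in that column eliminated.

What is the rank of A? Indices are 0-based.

pivot(0,0)=8: scale R0 → (1, 10, 1)
  clear (1,0): R1 −= (3)R0 → (0, 4, 10)
pivot(1,1)=4: scale R1 → (0, 1, 8)
  clear (0,1): R0 −= (10)R1 → (1, 0, 9)

rank = 2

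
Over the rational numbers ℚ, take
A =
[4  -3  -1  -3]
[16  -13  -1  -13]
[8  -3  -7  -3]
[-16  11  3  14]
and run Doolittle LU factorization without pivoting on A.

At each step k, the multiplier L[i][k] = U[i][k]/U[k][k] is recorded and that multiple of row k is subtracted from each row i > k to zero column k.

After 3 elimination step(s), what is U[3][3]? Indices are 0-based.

Step 1: pivot at (0,0) is 4.
  row1 ← row1 − (4)·row0  ⇒  L[1][0]=4, U row1=(0, -1, 3, -1)
  row2 ← row2 − (2)·row0  ⇒  L[2][0]=2, U row2=(0, 3, -5, 3)
  row3 ← row3 − (-4)·row0  ⇒  L[3][0]=-4, U row3=(0, -1, -1, 2)
Step 2: pivot at (1,1) is -1.
  row2 ← row2 − (-3)·row1  ⇒  L[2][1]=-3, U row2=(0, 0, 4, 0)
  row3 ← row3 − (1)·row1  ⇒  L[3][1]=1, U row3=(0, 0, -4, 3)
Step 3: pivot at (2,2) is 4.
  row3 ← row3 − (-1)·row2  ⇒  L[3][2]=-1, U row3=(0, 0, 0, 3)

U[3][3] = 3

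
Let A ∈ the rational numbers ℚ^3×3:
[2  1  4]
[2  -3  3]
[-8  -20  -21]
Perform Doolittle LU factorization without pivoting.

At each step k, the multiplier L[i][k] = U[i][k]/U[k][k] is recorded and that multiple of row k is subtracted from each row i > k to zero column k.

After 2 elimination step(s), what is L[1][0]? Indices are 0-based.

k=0: U[0][0]=2
  eliminate (1,0): mult=1, new row 1: (0, -4, -1); set L[1][0]=1
  eliminate (2,0): mult=-4, new row 2: (0, -16, -5); set L[2][0]=-4
k=1: U[1][1]=-4
  eliminate (2,1): mult=4, new row 2: (0, 0, -1); set L[2][1]=4

L[1][0] = 1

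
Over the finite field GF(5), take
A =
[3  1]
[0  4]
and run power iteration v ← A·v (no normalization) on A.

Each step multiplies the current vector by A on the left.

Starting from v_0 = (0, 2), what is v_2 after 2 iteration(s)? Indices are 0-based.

v_0 = (0, 2).
v_1 = A·v_0 = (2, 3).
v_2 = A·v_1 = (4, 2).

v_2 = (4, 2)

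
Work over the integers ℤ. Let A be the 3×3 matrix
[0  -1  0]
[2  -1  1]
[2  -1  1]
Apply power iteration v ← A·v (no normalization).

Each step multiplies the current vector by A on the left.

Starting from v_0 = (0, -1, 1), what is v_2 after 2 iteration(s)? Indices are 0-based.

v_2 = (-2, 2, 2)

v_0 = (0, -1, 1).
v_1 = A·v_0 = (1, 2, 2).
v_2 = A·v_1 = (-2, 2, 2).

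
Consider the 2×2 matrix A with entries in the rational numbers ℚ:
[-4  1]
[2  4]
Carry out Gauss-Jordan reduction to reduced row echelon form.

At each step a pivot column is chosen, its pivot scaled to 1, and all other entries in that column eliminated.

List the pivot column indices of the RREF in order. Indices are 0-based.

[1] R0 /= -4  ⇒  (1, -1/4)
     R1 -= 2·R0  ⇒  (0, 9/2)
[2] R1 /= 9/2  ⇒  (0, 1)
     R0 -= -1/4·R1  ⇒  (1, 0)

pivot columns: 0, 1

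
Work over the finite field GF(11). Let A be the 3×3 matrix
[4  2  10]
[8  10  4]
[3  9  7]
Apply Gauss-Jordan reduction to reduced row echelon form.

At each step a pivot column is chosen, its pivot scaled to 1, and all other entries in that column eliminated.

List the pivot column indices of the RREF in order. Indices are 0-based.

[1] R0 /= 4  ⇒  (1, 6, 8)
     R1 -= 8·R0  ⇒  (0, 6, 6)
     R2 -= 3·R0  ⇒  (0, 2, 5)
[2] R1 /= 6  ⇒  (0, 1, 1)
     R0 -= 6·R1  ⇒  (1, 0, 2)
     R2 -= 2·R1  ⇒  (0, 0, 3)
[3] R2 /= 3  ⇒  (0, 0, 1)
     R0 -= 2·R2  ⇒  (1, 0, 0)
     R1 -= 1·R2  ⇒  (0, 1, 0)

pivot columns: 0, 1, 2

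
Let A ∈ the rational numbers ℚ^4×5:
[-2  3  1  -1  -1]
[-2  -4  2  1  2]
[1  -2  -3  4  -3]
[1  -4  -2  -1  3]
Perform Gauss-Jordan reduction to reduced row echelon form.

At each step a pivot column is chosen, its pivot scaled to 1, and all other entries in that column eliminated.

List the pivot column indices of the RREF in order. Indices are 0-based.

pivot(0,0)=-2: scale R0 → (1, -3/2, -1/2, 1/2, 1/2)
  clear (1,0): R1 −= (-2)R0 → (0, -7, 1, 2, 3)
  clear (2,0): R2 −= (1)R0 → (0, -1/2, -5/2, 7/2, -7/2)
  clear (3,0): R3 −= (1)R0 → (0, -5/2, -3/2, -3/2, 5/2)
pivot(1,1)=-7: scale R1 → (0, 1, -1/7, -2/7, -3/7)
  clear (0,1): R0 −= (-3/2)R1 → (1, 0, -5/7, 1/14, -1/7)
  clear (2,1): R2 −= (-1/2)R1 → (0, 0, -18/7, 47/14, -26/7)
  clear (3,1): R3 −= (-5/2)R1 → (0, 0, -13/7, -31/14, 10/7)
pivot(2,2)=-18/7: scale R2 → (0, 0, 1, -47/36, 13/9)
  clear (0,2): R0 −= (-5/7)R2 → (1, 0, 0, -31/36, 8/9)
  clear (1,2): R1 −= (-1/7)R2 → (0, 1, 0, -17/36, -2/9)
  clear (3,2): R3 −= (-13/7)R2 → (0, 0, 0, -167/36, 37/9)
pivot(3,3)=-167/36: scale R3 → (0, 0, 0, 1, -148/167)
  clear (0,3): R0 −= (-31/36)R3 → (1, 0, 0, 0, 21/167)
  clear (1,3): R1 −= (-17/36)R3 → (0, 1, 0, 0, -107/167)
  clear (2,3): R2 −= (-47/36)R3 → (0, 0, 1, 0, 48/167)

pivot columns: 0, 1, 2, 3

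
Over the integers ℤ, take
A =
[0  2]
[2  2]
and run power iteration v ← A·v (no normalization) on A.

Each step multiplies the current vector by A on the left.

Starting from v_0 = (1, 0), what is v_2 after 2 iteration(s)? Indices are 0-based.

v_0 = (1, 0).
v_1 = A·v_0 = (0, 2).
v_2 = A·v_1 = (4, 4).

v_2 = (4, 4)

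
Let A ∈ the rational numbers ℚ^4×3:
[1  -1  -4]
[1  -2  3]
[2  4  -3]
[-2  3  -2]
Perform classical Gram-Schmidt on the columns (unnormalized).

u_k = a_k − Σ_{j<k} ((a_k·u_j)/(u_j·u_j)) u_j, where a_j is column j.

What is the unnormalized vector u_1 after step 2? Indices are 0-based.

u_1 = (-9/10, -19/10, 21/5, 14/5)

Step 1: u_0 = a_0 = (1, 1, 2, -2).
Step 2: u_1 = a_1 − (-1/10)·u_0 = (-9/10, -19/10, 21/5, 14/5).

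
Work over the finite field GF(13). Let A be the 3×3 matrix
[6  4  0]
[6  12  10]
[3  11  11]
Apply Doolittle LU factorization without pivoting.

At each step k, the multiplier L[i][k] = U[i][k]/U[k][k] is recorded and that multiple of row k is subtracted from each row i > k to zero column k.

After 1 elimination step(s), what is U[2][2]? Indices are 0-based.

U[2][2] = 11

Step 1: pivot at (0,0) is 6.
  row1 ← row1 − (1)·row0  ⇒  L[1][0]=1, U row1=(0, 8, 10)
  row2 ← row2 − (7)·row0  ⇒  L[2][0]=7, U row2=(0, 9, 11)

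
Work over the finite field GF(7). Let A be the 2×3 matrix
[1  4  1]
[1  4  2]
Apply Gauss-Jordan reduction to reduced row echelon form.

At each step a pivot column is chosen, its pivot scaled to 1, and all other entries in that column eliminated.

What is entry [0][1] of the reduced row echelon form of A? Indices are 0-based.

[1] R0 /= 1  ⇒  (1, 4, 1)
     R1 -= 1·R0  ⇒  (0, 0, 1)
column 1 empty below row 1
[2] R1 /= 1  ⇒  (0, 0, 1)
     R0 -= 1·R1  ⇒  (1, 4, 0)

M[0][1] = 4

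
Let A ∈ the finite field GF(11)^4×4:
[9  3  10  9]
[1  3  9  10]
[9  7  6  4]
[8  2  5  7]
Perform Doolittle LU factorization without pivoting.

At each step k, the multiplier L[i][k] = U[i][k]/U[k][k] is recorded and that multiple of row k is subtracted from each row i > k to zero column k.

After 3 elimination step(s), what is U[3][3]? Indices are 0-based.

[col 0] pivot 9
  R1 -= 5*R0 → (0, 10, 3, 9)  (L[1][0] := 5)
  R2 -= 1*R0 → (0, 4, 7, 6)  (L[2][0] := 1)
  R3 -= 7*R0 → (0, 3, 1, 10)  (L[3][0] := 7)
[col 1] pivot 10
  R2 -= 7*R1 → (0, 0, 8, 9)  (L[2][1] := 7)
  R3 -= 8*R1 → (0, 0, 10, 4)  (L[3][1] := 8)
[col 2] pivot 8
  R3 -= 4*R2 → (0, 0, 0, 1)  (L[3][2] := 4)

U[3][3] = 1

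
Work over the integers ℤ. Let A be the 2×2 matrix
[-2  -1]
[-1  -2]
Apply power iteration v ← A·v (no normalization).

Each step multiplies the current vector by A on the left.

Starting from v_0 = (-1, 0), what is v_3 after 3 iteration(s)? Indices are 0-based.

v_0 = (-1, 0).
v_1 = A·v_0 = (2, 1).
v_2 = A·v_1 = (-5, -4).
v_3 = A·v_2 = (14, 13).

v_3 = (14, 13)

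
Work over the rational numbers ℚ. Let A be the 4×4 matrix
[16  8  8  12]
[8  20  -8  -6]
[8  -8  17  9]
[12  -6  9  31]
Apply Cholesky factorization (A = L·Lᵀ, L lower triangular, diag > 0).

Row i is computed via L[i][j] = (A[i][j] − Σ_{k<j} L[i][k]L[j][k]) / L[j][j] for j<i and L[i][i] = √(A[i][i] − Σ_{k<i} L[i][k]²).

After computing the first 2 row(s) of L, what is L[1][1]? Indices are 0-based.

Step 1: L[0][0] = √(16) = 4.
  L[1][0] = (8) / L[0][0] = 2.
Step 2: L[1][1] = √(16) = 4.

L[1][1] = 4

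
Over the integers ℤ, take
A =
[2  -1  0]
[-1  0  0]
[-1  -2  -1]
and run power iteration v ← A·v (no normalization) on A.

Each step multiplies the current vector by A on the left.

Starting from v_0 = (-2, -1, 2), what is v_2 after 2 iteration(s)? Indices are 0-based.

v_2 = (-8, 3, -3)

v_0 = (-2, -1, 2).
v_1 = A·v_0 = (-3, 2, 2).
v_2 = A·v_1 = (-8, 3, -3).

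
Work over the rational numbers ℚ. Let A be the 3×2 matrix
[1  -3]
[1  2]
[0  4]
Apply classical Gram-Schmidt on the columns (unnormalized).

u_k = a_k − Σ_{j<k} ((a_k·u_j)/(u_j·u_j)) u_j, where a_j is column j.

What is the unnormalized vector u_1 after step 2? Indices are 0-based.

Step 1: u_0 = a_0 = (1, 1, 0).
Step 2: u_1 = a_1 − (-1/2)·u_0 = (-5/2, 5/2, 4).

u_1 = (-5/2, 5/2, 4)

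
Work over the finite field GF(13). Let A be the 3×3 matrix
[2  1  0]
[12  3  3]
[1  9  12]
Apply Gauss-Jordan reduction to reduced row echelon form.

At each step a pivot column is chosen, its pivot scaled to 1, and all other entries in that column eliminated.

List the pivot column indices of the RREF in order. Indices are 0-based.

step 1: normalize row 0 (÷2) = (1, 7, 0)
  row 1: subtract 12×row0 = (0, 10, 3)
  row 2: subtract 1×row0 = (0, 2, 12)
step 2: normalize row 1 (÷10) = (0, 1, 12)
  row 0: subtract 7×row1 = (1, 0, 7)
  row 2: subtract 2×row1 = (0, 0, 1)
step 3: normalize row 2 (÷1) = (0, 0, 1)
  row 0: subtract 7×row2 = (1, 0, 0)
  row 1: subtract 12×row2 = (0, 1, 0)

pivot columns: 0, 1, 2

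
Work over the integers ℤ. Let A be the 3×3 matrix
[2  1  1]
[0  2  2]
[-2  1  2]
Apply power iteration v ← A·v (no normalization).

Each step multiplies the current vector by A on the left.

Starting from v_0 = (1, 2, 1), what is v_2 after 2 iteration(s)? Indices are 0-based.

v_2 = (18, 16, 0)

v_0 = (1, 2, 1).
v_1 = A·v_0 = (5, 6, 2).
v_2 = A·v_1 = (18, 16, 0).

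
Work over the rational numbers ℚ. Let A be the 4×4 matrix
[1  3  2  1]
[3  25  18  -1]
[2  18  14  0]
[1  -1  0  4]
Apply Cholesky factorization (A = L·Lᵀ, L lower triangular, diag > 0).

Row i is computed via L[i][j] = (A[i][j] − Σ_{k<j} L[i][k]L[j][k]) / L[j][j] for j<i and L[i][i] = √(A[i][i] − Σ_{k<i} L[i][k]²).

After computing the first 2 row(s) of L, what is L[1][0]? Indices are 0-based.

L[1][0] = 3

Step 1: L[0][0] = √(1) = 1.
  L[1][0] = (3) / L[0][0] = 3.
Step 2: L[1][1] = √(16) = 4.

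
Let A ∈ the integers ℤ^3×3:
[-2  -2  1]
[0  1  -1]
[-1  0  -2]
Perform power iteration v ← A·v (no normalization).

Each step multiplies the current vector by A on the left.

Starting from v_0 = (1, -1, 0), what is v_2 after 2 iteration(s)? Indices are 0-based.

v_0 = (1, -1, 0).
v_1 = A·v_0 = (0, -1, -1).
v_2 = A·v_1 = (1, 0, 2).

v_2 = (1, 0, 2)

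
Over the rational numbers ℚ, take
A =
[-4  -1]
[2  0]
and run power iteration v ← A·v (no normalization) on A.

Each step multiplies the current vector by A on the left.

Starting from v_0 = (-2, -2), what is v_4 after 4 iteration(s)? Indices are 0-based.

v_4 = (-424, 248)

v_0 = (-2, -2).
v_1 = A·v_0 = (10, -4).
v_2 = A·v_1 = (-36, 20).
v_3 = A·v_2 = (124, -72).
v_4 = A·v_3 = (-424, 248).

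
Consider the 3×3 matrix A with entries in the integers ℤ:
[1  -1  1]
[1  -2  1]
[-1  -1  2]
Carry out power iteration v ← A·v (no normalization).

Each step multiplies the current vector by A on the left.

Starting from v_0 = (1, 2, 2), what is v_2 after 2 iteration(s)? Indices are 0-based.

v_0 = (1, 2, 2).
v_1 = A·v_0 = (1, -1, 1).
v_2 = A·v_1 = (3, 4, 2).

v_2 = (3, 4, 2)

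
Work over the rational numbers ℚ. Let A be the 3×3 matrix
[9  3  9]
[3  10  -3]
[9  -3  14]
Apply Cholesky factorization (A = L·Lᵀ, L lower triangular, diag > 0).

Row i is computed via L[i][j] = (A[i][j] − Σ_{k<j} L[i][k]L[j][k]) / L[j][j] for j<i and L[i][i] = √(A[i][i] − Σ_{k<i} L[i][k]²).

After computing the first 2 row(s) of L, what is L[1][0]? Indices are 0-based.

L[1][0] = 1

Step 1: L[0][0] = √(9) = 3.
  L[1][0] = (3) / L[0][0] = 1.
Step 2: L[1][1] = √(9) = 3.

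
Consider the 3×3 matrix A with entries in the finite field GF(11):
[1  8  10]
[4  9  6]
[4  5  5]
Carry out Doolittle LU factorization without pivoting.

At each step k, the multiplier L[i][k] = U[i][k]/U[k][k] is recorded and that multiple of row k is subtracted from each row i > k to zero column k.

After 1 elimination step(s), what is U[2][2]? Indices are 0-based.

U[2][2] = 9

k=0: U[0][0]=1
  eliminate (1,0): mult=4, new row 1: (0, 10, 10); set L[1][0]=4
  eliminate (2,0): mult=4, new row 2: (0, 6, 9); set L[2][0]=4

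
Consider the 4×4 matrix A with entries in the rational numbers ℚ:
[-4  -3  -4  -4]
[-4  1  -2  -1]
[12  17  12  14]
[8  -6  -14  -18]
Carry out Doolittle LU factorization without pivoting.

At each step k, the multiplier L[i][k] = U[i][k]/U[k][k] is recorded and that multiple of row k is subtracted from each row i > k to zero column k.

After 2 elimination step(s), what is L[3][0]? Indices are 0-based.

[col 0] pivot -4
  R1 -= 1*R0 → (0, 4, 2, 3)  (L[1][0] := 1)
  R2 -= -3*R0 → (0, 8, 0, 2)  (L[2][0] := -3)
  R3 -= -2*R0 → (0, -12, -22, -26)  (L[3][0] := -2)
[col 1] pivot 4
  R2 -= 2*R1 → (0, 0, -4, -4)  (L[2][1] := 2)
  R3 -= -3*R1 → (0, 0, -16, -17)  (L[3][1] := -3)

L[3][0] = -2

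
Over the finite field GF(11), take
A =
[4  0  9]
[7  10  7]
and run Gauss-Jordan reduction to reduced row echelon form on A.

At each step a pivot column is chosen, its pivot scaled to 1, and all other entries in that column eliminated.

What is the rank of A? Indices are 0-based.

rank = 2

pivot(0,0)=4: scale R0 → (1, 0, 5)
  clear (1,0): R1 −= (7)R0 → (0, 10, 5)
pivot(1,1)=10: scale R1 → (0, 1, 6)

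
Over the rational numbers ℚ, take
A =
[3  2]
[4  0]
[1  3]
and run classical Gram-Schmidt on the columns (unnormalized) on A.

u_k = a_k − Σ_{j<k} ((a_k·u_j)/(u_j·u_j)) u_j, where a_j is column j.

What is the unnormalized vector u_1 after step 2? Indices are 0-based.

u_1 = (25/26, -18/13, 69/26)

Step 1: u_0 = a_0 = (3, 4, 1).
Step 2: u_1 = a_1 − (9/26)·u_0 = (25/26, -18/13, 69/26).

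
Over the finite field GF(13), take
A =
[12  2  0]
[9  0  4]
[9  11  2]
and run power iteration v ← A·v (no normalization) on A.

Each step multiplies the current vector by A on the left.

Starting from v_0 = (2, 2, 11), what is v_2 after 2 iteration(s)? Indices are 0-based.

v_0 = (2, 2, 11).
v_1 = A·v_0 = (2, 10, 10).
v_2 = A·v_1 = (5, 6, 5).

v_2 = (5, 6, 5)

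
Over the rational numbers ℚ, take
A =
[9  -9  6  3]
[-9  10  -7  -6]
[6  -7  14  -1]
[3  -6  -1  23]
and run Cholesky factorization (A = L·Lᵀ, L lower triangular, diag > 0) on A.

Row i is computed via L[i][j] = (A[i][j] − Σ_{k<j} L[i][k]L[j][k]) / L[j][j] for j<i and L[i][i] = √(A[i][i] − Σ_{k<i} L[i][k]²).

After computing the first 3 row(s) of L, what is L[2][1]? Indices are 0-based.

L[2][1] = -1

Step 1: L[0][0] = √(9) = 3.
  L[1][0] = (-9) / L[0][0] = -3.
Step 2: L[1][1] = √(1) = 1.
  L[2][0] = (6) / L[0][0] = 2.
  L[2][1] = (-1) / L[1][1] = -1.
Step 3: L[2][2] = √(9) = 3.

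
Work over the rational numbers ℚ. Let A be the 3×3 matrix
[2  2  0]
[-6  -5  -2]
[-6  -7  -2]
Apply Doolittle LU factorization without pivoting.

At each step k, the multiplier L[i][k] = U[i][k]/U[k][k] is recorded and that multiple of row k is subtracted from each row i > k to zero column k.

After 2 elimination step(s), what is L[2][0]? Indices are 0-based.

Step 1: pivot at (0,0) is 2.
  row1 ← row1 − (-3)·row0  ⇒  L[1][0]=-3, U row1=(0, 1, -2)
  row2 ← row2 − (-3)·row0  ⇒  L[2][0]=-3, U row2=(0, -1, -2)
Step 2: pivot at (1,1) is 1.
  row2 ← row2 − (-1)·row1  ⇒  L[2][1]=-1, U row2=(0, 0, -4)

L[2][0] = -3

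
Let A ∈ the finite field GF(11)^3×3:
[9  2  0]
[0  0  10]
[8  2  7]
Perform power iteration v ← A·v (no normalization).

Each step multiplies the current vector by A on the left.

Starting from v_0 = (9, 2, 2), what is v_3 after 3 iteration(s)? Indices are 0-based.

v_0 = (9, 2, 2).
v_1 = A·v_0 = (8, 9, 2).
v_2 = A·v_1 = (2, 9, 8).
v_3 = A·v_2 = (3, 3, 2).

v_3 = (3, 3, 2)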